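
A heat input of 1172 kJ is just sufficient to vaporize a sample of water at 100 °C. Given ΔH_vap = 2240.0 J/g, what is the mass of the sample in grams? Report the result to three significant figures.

m = q / ΔH_vap = 1172000 J / 2240.0 J/g = 523 g

m = 523 g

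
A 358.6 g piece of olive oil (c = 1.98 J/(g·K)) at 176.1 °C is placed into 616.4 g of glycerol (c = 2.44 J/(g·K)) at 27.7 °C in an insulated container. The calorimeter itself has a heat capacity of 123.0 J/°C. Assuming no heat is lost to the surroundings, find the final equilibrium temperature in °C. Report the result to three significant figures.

T_f = 72.8 °C

Heat lost by olive oil = heat gained by glycerol + calorimeter.
(358.6)(1.98)(176.1 − T) = [(616.4)(2.44) + 123.0](T − 27.7)
710.028 (176.1 − T) = 1627.016 (T − 27.7)
125040 − 710.028 T = 1627.016 T − 45068
170108 = 2337.044 T
T = 72.79 °C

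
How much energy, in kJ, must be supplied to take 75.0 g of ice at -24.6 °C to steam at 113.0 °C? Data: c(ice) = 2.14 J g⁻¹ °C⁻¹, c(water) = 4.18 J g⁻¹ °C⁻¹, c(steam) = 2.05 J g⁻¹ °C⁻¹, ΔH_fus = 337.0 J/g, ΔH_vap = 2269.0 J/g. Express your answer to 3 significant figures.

q = 233 kJ

q1 (heat ice -24.6→0.0 °C): 75.0 × 2.14 × 24.6 = 3948 J
q2 (melt at 0 °C): 75.0 × 337.0 = 25275 J
q3 (heat water 0.0→100.0 °C): 75.0 × 4.18 × 100.0 = 31350 J
q4 (vaporize at 100 °C): 75.0 × 2269.0 = 170175 J
q5 (heat steam 100.0→113.0 °C): 75.0 × 2.05 × 13.0 = 1999 J
Total: 3948 + 25275 + 31350 + 170175 + 1999 = 232747 J = 233 kJ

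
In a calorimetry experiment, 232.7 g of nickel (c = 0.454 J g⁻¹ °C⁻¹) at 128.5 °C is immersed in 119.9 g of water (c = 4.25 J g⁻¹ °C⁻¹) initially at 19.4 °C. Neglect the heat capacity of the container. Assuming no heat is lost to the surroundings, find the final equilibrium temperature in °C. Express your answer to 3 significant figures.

Heat lost by nickel = heat gained by water.
(232.7)(0.454)(128.5 − T) = (119.9)(4.25)(T − 19.4)
105.6458 (128.5 − T) = 509.575 (T − 19.4)
13575 − 105.6458 T = 509.575 T − 9885.8
23460.8 = 615.2208 T
T = 38.13 °C

T_f = 38.1 °C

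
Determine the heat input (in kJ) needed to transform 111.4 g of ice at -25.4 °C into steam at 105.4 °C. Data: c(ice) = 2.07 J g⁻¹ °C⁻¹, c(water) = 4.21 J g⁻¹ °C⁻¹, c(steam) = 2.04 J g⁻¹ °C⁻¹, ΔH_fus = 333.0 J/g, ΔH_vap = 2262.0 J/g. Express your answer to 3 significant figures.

q1 (heat ice -25.4→0.0 °C): 111.4 × 2.07 × 25.4 = 5857 J
q2 (melt at 0 °C): 111.4 × 333.0 = 37096 J
q3 (heat water 0.0→100.0 °C): 111.4 × 4.21 × 100.0 = 46899 J
q4 (vaporize at 100 °C): 111.4 × 2262.0 = 251987 J
q5 (heat steam 100.0→105.4 °C): 111.4 × 2.04 × 5.4 = 1227 J
Total: 5857 + 37096 + 46899 + 251987 + 1227 = 343066 J = 343 kJ

q = 343 kJ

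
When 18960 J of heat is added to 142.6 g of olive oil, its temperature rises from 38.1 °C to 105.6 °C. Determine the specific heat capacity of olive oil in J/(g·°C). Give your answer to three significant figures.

c = 1.97 J/(g·°C)

c = q / (m ΔT) = 18960 / (142.6 × 67.5)
c = 18960 / 9625.5 = 1.97 J/(g·°C)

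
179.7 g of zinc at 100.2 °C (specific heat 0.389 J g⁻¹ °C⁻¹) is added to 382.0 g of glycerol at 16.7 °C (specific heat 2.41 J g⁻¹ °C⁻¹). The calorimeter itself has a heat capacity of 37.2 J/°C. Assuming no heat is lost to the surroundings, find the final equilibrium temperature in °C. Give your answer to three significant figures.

Heat lost by zinc = heat gained by glycerol + calorimeter.
(179.7)(0.389)(100.2 − T) = [(382.0)(2.41) + 37.2](T − 16.7)
69.9033 (100.2 − T) = 957.82 (T − 16.7)
7004.3 − 69.9033 T = 957.82 T − 15996
23000.3 = 1027.7233 T
T = 22.38 °C

T_f = 22.4 °C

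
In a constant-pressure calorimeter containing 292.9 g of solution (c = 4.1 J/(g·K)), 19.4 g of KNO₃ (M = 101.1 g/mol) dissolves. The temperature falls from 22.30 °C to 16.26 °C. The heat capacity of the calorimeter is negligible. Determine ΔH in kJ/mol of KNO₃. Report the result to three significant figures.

|ΔT| = |16.26 − 22.30| = 6.04 °C
|q_surr| = (292.9 × 4.1) × 6.04 = 1200.89 × 6.04 = 7253 J
n(KNO₃) = 19.4 / 101.1 = 0.1919 mol
Temperature fell, so q_rxn = +|q_surr| = 7.253 kJ
ΔH = q_rxn / n = 37.80 kJ/mol

ΔH = 37.8 kJ/mol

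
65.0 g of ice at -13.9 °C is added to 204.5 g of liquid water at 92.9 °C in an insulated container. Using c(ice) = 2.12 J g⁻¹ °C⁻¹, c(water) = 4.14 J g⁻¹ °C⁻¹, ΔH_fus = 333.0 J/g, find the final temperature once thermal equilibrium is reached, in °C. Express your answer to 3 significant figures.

T_f = 49.4 °C

Heat to bring ice to 0 °C and melt it: q₁ = 65.0×2.12×13.9 + 65.0×333.0 = 23560 J
Heat the water can supply cooling to 0 °C: 204.5×4.14×92.9 = 78651.9 J > q₁, so all ice melts.
Energy balance: 204.5×4.14×(92.9 − T) = 23560 + 65.0×4.14×(T − 0)
846.63(92.9 − T) = 23560 + 269.1 T
78651.9 − 23560 = 1115.73 T
T = 55091.9 / 1115.73 = 49.38 °C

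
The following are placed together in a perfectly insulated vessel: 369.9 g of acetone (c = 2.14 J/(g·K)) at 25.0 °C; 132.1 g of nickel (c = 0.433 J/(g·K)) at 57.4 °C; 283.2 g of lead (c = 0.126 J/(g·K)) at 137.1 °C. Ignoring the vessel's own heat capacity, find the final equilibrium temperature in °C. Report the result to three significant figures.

T_f = 31.6 °C

Σ mᵢcᵢ(T − Tᵢ) = 0  ⇒  T = Σ mᵢcᵢTᵢ / Σ mᵢcᵢ
Σ mᵢcᵢ = 369.9×2.14 + 132.1×0.433 + 283.2×0.126 = 884.4685
Σ mᵢcᵢTᵢ = 791.586×25.0 + 57.1993×57.4 + 35.6832×137.1 = 27965
T = 27965 / 884.4685 = 31.62 °C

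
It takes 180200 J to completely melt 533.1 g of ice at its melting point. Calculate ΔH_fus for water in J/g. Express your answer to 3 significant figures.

ΔH_fus = q / m = 180200 / 533.1 = 338 J/g

ΔH_fus = 338 J/g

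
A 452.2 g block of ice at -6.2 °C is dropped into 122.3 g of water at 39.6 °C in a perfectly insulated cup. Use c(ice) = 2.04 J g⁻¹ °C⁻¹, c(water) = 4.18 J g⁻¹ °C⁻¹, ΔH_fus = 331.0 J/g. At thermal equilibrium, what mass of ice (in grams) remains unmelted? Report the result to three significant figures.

m_ice remaining = 408 g

Heat to warm all ice to 0 °C: 452.2×2.04×6.2 = 5719.4 J
Heat released by water cooling to 0 °C: 122.3×4.18×39.6 = 20244 J
20244 J < 5719.4 + 452.2×331.0 = 155397.6 J, so not all ice melts; final T = 0 °C.
Heat left for melting: 20244 − 5719.4 = 14524.6 J
Mass melted = 14524.6 / 331.0 = 43.88 g
Ice remaining = 452.2 − 43.88 = 408.32 g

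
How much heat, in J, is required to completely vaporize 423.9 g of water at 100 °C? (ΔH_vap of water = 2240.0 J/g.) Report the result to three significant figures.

q = m × ΔH_vap = 423.9 × 2240.0 = 949500 J

q = 950000 J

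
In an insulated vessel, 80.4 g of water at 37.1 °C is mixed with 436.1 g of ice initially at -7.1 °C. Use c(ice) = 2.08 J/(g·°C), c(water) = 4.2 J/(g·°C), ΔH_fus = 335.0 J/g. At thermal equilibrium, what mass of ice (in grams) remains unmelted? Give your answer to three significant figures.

m_ice remaining = 418 g

Heat to warm all ice to 0 °C: 436.1×2.08×7.1 = 6440.3 J
Heat released by water cooling to 0 °C: 80.4×4.2×37.1 = 12528 J
12528 J < 6440.3 + 436.1×335.0 = 152533.8 J, so not all ice melts; final T = 0 °C.
Heat left for melting: 12528 − 6440.3 = 6087.7 J
Mass melted = 6087.7 / 335.0 = 18.17 g
Ice remaining = 436.1 − 18.17 = 417.93 g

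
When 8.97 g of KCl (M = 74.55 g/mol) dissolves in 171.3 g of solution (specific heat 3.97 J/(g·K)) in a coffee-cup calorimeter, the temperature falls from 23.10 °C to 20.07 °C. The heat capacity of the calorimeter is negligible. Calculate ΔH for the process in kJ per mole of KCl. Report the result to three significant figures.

ΔH = 17.1 kJ/mol

|ΔT| = |20.07 − 23.10| = 3.03 °C
|q_surr| = (171.3 × 3.97) × 3.03 = 680.061 × 3.03 = 2061 J
n(KCl) = 8.97 / 74.55 = 0.1203 mol
Temperature fell, so q_rxn = +|q_surr| = 2.061 kJ
ΔH = q_rxn / n = 17.13 kJ/mol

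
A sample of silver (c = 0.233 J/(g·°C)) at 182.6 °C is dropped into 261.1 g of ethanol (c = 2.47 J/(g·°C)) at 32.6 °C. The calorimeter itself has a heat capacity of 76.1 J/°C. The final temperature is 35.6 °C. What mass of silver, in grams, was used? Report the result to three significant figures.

q_gained = (261.1 × 2.47 + 76.1) × (35.6 − 32.6) = 2163 J
q_lost = m × 0.233 × (182.6 − 35.6) = 34.251 m
m = 2163 / 34.251 = 63.2 g

m = 63.2 g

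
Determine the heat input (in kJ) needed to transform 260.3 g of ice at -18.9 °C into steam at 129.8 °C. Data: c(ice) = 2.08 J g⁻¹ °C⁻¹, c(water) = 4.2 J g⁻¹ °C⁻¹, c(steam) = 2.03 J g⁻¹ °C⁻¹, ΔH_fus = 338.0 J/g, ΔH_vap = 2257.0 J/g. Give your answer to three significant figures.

q = 811 kJ

q1 (heat ice -18.9→0.0 °C): 260.3 × 2.08 × 18.9 = 10233 J
q2 (melt at 0 °C): 260.3 × 338.0 = 87981 J
q3 (heat water 0.0→100.0 °C): 260.3 × 4.2 × 100.0 = 109326 J
q4 (vaporize at 100 °C): 260.3 × 2257.0 = 587497 J
q5 (heat steam 100.0→129.8 °C): 260.3 × 2.03 × 29.8 = 15747 J
Total: 10233 + 87981 + 109326 + 587497 + 15747 = 810784 J = 811 kJ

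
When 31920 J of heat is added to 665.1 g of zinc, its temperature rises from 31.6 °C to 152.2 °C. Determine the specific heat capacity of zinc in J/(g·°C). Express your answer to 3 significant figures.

c = q / (m ΔT) = 31920 / (665.1 × 120.6)
c = 31920 / 80211.06 = 0.398 J/(g·°C)

c = 0.398 J/(g·°C)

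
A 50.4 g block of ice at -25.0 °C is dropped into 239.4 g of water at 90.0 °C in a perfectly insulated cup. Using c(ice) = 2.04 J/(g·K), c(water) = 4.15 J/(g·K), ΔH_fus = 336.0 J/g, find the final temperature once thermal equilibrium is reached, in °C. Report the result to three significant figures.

Heat to bring ice to 0 °C and melt it: q₁ = 50.4×2.04×25.0 + 50.4×336.0 = 19505 J
Heat the water can supply cooling to 0 °C: 239.4×4.15×90.0 = 89415.9 J > q₁, so all ice melts.
Energy balance: 239.4×4.15×(90.0 − T) = 19505 + 50.4×4.15×(T − 0)
993.51(90.0 − T) = 19505 + 209.16 T
89415.9 − 19505 = 1202.67 T
T = 69910.9 / 1202.67 = 58.13 °C

T_f = 58.1 °C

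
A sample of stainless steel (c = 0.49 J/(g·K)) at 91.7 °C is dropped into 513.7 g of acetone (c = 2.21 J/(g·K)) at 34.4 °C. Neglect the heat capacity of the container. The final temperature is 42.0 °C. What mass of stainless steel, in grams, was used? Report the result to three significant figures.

q_gained = (513.7 × 2.21) × (42.0 − 34.4) = 8628 J
q_lost = m × 0.49 × (91.7 − 42.0) = 24.353 m
m = 8628 / 24.353 = 354 g

m = 354 g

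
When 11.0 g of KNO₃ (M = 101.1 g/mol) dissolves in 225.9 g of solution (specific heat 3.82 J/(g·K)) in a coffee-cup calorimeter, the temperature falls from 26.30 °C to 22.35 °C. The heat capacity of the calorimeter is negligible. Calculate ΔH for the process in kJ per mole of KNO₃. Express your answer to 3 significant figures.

ΔH = 31.3 kJ/mol

|ΔT| = |22.35 − 26.30| = 3.95 °C
|q_surr| = (225.9 × 3.82) × 3.95 = 862.938 × 3.95 = 3409 J
n(KNO₃) = 11.0 / 101.1 = 0.1088 mol
Temperature fell, so q_rxn = +|q_surr| = 3.409 kJ
ΔH = q_rxn / n = 31.33 kJ/mol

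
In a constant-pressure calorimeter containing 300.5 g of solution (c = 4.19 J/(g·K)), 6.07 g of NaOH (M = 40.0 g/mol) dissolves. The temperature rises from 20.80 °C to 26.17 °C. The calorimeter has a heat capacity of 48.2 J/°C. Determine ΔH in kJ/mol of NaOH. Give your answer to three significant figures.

|ΔT| = |26.17 − 20.80| = 5.37 °C
|q_surr| = (300.5 × 4.19 + 48.2) × 5.37 = 1307.295 × 5.37 = 7020.2 J
n(NaOH) = 6.07 / 40.0 = 0.15175 mol
Temperature rose, so q_rxn = −|q_surr| = -7.0202 kJ
ΔH = q_rxn / n = -46.26 kJ/mol

ΔH = -46.3 kJ/mol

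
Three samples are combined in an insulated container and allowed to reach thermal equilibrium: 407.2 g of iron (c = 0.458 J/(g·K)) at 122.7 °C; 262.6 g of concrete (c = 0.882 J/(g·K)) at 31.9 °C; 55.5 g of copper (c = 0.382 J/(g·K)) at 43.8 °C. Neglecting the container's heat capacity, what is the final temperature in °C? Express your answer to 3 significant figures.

Σ mᵢcᵢ(T − Tᵢ) = 0  ⇒  T = Σ mᵢcᵢTᵢ / Σ mᵢcᵢ
Σ mᵢcᵢ = 407.2×0.458 + 262.6×0.882 + 55.5×0.382 = 439.3118
Σ mᵢcᵢTᵢ = 186.4976×122.7 + 231.6132×31.9 + 21.201×43.8 = 31200
T = 31200 / 439.3118 = 71.02 °C

T_f = 71.0 °C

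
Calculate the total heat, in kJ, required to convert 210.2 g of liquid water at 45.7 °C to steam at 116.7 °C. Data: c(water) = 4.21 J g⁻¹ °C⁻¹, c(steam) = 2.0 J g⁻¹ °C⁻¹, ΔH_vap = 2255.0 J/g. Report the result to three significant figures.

q1 (heat water 45.7→100.0 °C): 210.2 × 4.21 × 54.3 = 48052 J
q2 (vaporize at 100 °C): 210.2 × 2255.0 = 474001 J
q3 (heat steam 100.0→116.7 °C): 210.2 × 2.0 × 16.7 = 7021 J
Total: 48052 + 474001 + 7021 = 529074 J = 529 kJ

q = 529 kJ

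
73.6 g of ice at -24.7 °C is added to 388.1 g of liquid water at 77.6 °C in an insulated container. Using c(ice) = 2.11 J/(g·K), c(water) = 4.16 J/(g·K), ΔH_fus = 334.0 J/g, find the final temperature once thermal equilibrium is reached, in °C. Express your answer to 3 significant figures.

Heat to bring ice to 0 °C and melt it: q₁ = 73.6×2.11×24.7 + 73.6×334.0 = 28418 J
Heat the water can supply cooling to 0 °C: 388.1×4.16×77.6 = 125285 J > q₁, so all ice melts.
Energy balance: 388.1×4.16×(77.6 − T) = 28418 + 73.6×4.16×(T − 0)
1614.496(77.6 − T) = 28418 + 306.176 T
125285 − 28418 = 1920.672 T
T = 96867 / 1920.672 = 50.43 °C

T_f = 50.4 °C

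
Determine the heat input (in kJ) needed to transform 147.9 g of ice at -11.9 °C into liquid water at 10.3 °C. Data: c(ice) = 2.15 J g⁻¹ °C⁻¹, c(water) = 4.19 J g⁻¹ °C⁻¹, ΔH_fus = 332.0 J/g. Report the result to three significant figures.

q1 (heat ice -11.9→0.0 °C): 147.9 × 2.15 × 11.9 = 3784 J
q2 (melt at 0 °C): 147.9 × 332.0 = 49103 J
q3 (heat water 0.0→10.3 °C): 147.9 × 4.19 × 10.3 = 6383 J
Total: 3784 + 49103 + 6383 = 59270 J = 59.3 kJ

q = 59.3 kJ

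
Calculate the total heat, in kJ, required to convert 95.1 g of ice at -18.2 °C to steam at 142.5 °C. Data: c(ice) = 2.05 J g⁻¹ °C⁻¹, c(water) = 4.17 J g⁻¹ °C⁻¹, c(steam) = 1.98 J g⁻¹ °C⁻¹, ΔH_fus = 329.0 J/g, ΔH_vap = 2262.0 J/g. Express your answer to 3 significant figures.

q = 298 kJ

q1 (heat ice -18.2→0.0 °C): 95.1 × 2.05 × 18.2 = 3548 J
q2 (melt at 0 °C): 95.1 × 329.0 = 31288 J
q3 (heat water 0.0→100.0 °C): 95.1 × 4.17 × 100.0 = 39657 J
q4 (vaporize at 100 °C): 95.1 × 2262.0 = 215116 J
q5 (heat steam 100.0→142.5 °C): 95.1 × 1.98 × 42.5 = 8003 J
Total: 3548 + 31288 + 39657 + 215116 + 8003 = 297612 J = 298 kJ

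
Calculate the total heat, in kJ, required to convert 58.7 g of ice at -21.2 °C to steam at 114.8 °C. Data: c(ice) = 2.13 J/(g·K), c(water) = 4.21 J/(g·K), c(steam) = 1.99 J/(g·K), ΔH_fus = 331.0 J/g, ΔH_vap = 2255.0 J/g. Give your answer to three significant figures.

q = 181 kJ

q1 (heat ice -21.2→0.0 °C): 58.7 × 2.13 × 21.2 = 2651 J
q2 (melt at 0 °C): 58.7 × 331.0 = 19430 J
q3 (heat water 0.0→100.0 °C): 58.7 × 4.21 × 100.0 = 24713 J
q4 (vaporize at 100 °C): 58.7 × 2255.0 = 132369 J
q5 (heat steam 100.0→114.8 °C): 58.7 × 1.99 × 14.8 = 1729 J
Total: 2651 + 19430 + 24713 + 132369 + 1729 = 180892 J = 181 kJ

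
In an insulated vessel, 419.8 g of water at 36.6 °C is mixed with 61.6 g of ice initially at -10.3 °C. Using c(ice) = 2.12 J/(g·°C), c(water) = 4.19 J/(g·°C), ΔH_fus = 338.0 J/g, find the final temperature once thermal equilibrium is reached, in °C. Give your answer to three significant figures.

Heat to bring ice to 0 °C and melt it: q₁ = 61.6×2.12×10.3 + 61.6×338.0 = 22166 J
Heat the water can supply cooling to 0 °C: 419.8×4.19×36.6 = 64378.0 J > q₁, so all ice melts.
Energy balance: 419.8×4.19×(36.6 − T) = 22166 + 61.6×4.19×(T − 0)
1758.962(36.6 − T) = 22166 + 258.104 T
64378.0 − 22166 = 2017.066 T
T = 42212.0 / 2017.066 = 20.93 °C

T_f = 20.9 °C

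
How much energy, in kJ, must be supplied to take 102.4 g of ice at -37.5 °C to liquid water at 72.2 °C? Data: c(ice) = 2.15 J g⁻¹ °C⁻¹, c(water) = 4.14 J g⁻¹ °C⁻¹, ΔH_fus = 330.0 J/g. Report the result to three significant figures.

q = 72.7 kJ

q1 (heat ice -37.5→0.0 °C): 102.4 × 2.15 × 37.5 = 8256 J
q2 (melt at 0 °C): 102.4 × 330.0 = 33792 J
q3 (heat water 0.0→72.2 °C): 102.4 × 4.14 × 72.2 = 30608 J
Total: 8256 + 33792 + 30608 = 72656 J = 72.7 kJ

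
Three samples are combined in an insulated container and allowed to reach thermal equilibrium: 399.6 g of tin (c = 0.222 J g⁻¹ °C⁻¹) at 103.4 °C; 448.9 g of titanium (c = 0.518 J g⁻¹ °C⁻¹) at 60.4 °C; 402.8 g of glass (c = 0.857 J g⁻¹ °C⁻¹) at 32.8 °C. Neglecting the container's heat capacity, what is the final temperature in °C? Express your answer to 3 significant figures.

Σ mᵢcᵢ(T − Tᵢ) = 0  ⇒  T = Σ mᵢcᵢTᵢ / Σ mᵢcᵢ
Σ mᵢcᵢ = 399.6×0.222 + 448.9×0.518 + 402.8×0.857 = 666.4410
Σ mᵢcᵢTᵢ = 88.7112×103.4 + 232.5302×60.4 + 345.1996×32.8 = 34540
T = 34540 / 666.4410 = 51.83 °C

T_f = 51.8 °C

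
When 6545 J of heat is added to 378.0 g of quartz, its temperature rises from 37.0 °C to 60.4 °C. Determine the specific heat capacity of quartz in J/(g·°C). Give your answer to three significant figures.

c = 0.740 J/(g·°C)

c = q / (m ΔT) = 6545 / (378.0 × 23.4)
c = 6545 / 8845.2 = 0.740 J/(g·°C)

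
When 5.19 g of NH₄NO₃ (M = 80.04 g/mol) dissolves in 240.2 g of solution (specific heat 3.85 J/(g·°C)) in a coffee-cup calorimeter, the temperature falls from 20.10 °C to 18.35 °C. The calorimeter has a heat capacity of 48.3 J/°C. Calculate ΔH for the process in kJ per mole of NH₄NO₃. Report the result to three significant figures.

|ΔT| = |18.35 − 20.10| = 1.75 °C
|q_surr| = (240.2 × 3.85 + 48.3) × 1.75 = 973.07 × 1.75 = 1703 J
n(NH₄NO₃) = 5.19 / 80.04 = 0.06484 mol
Temperature fell, so q_rxn = +|q_surr| = 1.703 kJ
ΔH = q_rxn / n = 26.26 kJ/mol

ΔH = 26.3 kJ/mol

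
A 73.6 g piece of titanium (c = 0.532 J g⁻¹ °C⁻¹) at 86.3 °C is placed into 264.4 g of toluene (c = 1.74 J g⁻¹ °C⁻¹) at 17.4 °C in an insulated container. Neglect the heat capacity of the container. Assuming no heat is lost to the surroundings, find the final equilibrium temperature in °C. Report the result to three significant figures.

T_f = 22.8 °C

Heat lost by titanium = heat gained by toluene.
(73.6)(0.532)(86.3 − T) = (264.4)(1.74)(T − 17.4)
39.1552 (86.3 − T) = 460.056 (T − 17.4)
3379.1 − 39.1552 T = 460.056 T − 8005.0
11384.1 = 499.2112 T
T = 22.80 °C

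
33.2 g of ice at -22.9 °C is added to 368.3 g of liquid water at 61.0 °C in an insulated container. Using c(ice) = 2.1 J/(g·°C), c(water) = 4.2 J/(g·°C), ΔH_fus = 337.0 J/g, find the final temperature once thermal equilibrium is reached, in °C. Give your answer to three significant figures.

T_f = 48.4 °C

Heat to bring ice to 0 °C and melt it: q₁ = 33.2×2.1×22.9 + 33.2×337.0 = 12785 J
Heat the water can supply cooling to 0 °C: 368.3×4.2×61.0 = 94358.5 J > q₁, so all ice melts.
Energy balance: 368.3×4.2×(61.0 − T) = 12785 + 33.2×4.2×(T − 0)
1546.86(61.0 − T) = 12785 + 139.44 T
94358.5 − 12785 = 1686.30 T
T = 81573.5 / 1686.30 = 48.37 °C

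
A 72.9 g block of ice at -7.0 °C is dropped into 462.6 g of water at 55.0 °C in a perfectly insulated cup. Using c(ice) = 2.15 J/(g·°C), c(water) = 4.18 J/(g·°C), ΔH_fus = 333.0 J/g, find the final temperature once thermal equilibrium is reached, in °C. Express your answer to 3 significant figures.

Heat to bring ice to 0 °C and melt it: q₁ = 72.9×2.15×7.0 + 72.9×333.0 = 25373 J
Heat the water can supply cooling to 0 °C: 462.6×4.18×55.0 = 106352 J > q₁, so all ice melts.
Energy balance: 462.6×4.18×(55.0 − T) = 25373 + 72.9×4.18×(T − 0)
1933.668(55.0 − T) = 25373 + 304.722 T
106352 − 25373 = 2238.390 T
T = 80979 / 2238.390 = 36.18 °C

T_f = 36.2 °C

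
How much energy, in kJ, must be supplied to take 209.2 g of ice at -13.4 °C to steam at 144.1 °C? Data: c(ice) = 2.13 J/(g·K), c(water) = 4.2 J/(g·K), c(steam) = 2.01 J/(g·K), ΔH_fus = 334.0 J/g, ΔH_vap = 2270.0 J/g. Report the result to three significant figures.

q = 657 kJ

q1 (heat ice -13.4→0.0 °C): 209.2 × 2.13 × 13.4 = 5971 J
q2 (melt at 0 °C): 209.2 × 334.0 = 69873 J
q3 (heat water 0.0→100.0 °C): 209.2 × 4.2 × 100.0 = 87864 J
q4 (vaporize at 100 °C): 209.2 × 2270.0 = 474884 J
q5 (heat steam 100.0→144.1 °C): 209.2 × 2.01 × 44.1 = 18544 J
Total: 5971 + 69873 + 87864 + 474884 + 18544 = 657136 J = 657 kJ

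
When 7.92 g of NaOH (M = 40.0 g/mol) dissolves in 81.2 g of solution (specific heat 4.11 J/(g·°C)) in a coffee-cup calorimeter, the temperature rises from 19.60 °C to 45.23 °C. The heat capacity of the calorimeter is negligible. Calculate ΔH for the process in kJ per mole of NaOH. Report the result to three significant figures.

|ΔT| = |45.23 − 19.60| = 25.63 °C
|q_surr| = (81.2 × 4.11) × 25.63 = 333.732 × 25.63 = 8554 J
n(NaOH) = 7.92 / 40.0 = 0.1980 mol
Temperature rose, so q_rxn = −|q_surr| = -8.554 kJ
ΔH = q_rxn / n = -43.20 kJ/mol

ΔH = -43.2 kJ/mol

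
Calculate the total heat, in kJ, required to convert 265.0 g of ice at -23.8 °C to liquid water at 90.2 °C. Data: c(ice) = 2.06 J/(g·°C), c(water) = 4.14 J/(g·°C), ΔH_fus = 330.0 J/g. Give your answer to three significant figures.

q1 (heat ice -23.8→0.0 °C): 265.0 × 2.06 × 23.8 = 12992 J
q2 (melt at 0 °C): 265.0 × 330.0 = 87450 J
q3 (heat water 0.0→90.2 °C): 265.0 × 4.14 × 90.2 = 98958 J
Total: 12992 + 87450 + 98958 = 199400 J = 199 kJ

q = 199 kJ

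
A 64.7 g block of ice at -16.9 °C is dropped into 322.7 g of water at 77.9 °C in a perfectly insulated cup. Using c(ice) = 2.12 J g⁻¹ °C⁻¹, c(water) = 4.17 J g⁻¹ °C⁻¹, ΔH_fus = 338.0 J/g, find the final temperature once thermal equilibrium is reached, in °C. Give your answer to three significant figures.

T_f = 49.9 °C

Heat to bring ice to 0 °C and melt it: q₁ = 64.7×2.12×16.9 + 64.7×338.0 = 24187 J
Heat the water can supply cooling to 0 °C: 322.7×4.17×77.9 = 104827 J > q₁, so all ice melts.
Energy balance: 322.7×4.17×(77.9 − T) = 24187 + 64.7×4.17×(T − 0)
1345.659(77.9 − T) = 24187 + 269.799 T
104827 − 24187 = 1615.458 T
T = 80640 / 1615.458 = 49.92 °C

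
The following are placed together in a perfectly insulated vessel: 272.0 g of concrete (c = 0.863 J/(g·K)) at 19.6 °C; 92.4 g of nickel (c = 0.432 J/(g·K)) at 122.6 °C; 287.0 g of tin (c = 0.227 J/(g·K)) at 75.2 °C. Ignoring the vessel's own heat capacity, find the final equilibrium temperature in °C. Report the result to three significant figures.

T_f = 42.4 °C

Σ mᵢcᵢ(T − Tᵢ) = 0  ⇒  T = Σ mᵢcᵢTᵢ / Σ mᵢcᵢ
Σ mᵢcᵢ = 272.0×0.863 + 92.4×0.432 + 287.0×0.227 = 339.8018
Σ mᵢcᵢTᵢ = 234.736×19.6 + 39.9168×122.6 + 65.149×75.2 = 14394
T = 14394 / 339.8018 = 42.36 °C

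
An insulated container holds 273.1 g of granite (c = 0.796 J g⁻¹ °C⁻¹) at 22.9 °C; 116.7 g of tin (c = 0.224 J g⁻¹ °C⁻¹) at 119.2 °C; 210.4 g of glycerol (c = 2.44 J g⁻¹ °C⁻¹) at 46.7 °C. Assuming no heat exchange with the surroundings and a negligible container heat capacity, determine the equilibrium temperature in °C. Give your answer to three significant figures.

T_f = 42.4 °C

Σ mᵢcᵢ(T − Tᵢ) = 0  ⇒  T = Σ mᵢcᵢTᵢ / Σ mᵢcᵢ
Σ mᵢcᵢ = 273.1×0.796 + 116.7×0.224 + 210.4×2.44 = 756.9044
Σ mᵢcᵢTᵢ = 217.3876×22.9 + 26.1408×119.2 + 513.376×46.7 = 32069
T = 32069 / 756.9044 = 42.37 °C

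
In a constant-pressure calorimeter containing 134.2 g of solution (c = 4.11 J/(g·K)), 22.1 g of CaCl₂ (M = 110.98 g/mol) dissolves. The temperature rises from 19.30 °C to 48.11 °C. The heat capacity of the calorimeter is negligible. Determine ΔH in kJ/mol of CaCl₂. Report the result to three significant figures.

ΔH = -79.8 kJ/mol

|ΔT| = |48.11 − 19.30| = 28.81 °C
|q_surr| = (134.2 × 4.11) × 28.81 = 551.562 × 28.81 = 15890 J
n(CaCl₂) = 22.1 / 110.98 = 0.1991 mol
Temperature rose, so q_rxn = −|q_surr| = -15.89 kJ
ΔH = q_rxn / n = -79.81 kJ/mol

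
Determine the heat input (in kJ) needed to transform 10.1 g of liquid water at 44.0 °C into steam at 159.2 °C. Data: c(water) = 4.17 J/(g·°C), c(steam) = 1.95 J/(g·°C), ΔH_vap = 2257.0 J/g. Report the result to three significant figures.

q1 (heat water 44.0→100.0 °C): 10.1 × 4.17 × 56.0 = 2359 J
q2 (vaporize at 100 °C): 10.1 × 2257.0 = 22796 J
q3 (heat steam 100.0→159.2 °C): 10.1 × 1.95 × 59.2 = 1166 J
Total: 2359 + 22796 + 1166 = 26321 J = 26.3 kJ

q = 26.3 kJ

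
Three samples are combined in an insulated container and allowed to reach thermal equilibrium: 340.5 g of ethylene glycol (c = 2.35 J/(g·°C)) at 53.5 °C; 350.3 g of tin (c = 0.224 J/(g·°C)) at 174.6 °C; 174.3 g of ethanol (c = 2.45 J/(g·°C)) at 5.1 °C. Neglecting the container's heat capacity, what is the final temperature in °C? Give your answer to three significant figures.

Σ mᵢcᵢ(T − Tᵢ) = 0  ⇒  T = Σ mᵢcᵢTᵢ / Σ mᵢcᵢ
Σ mᵢcᵢ = 340.5×2.35 + 350.3×0.224 + 174.3×2.45 = 1305.6772
Σ mᵢcᵢTᵢ = 800.175×53.5 + 78.4672×174.6 + 427.035×5.1 = 58688
T = 58688 / 1305.6772 = 44.948 °C

T_f = 44.9 °C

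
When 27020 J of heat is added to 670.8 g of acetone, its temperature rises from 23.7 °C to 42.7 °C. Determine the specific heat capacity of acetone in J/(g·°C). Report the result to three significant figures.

c = q / (m ΔT) = 27020 / (670.8 × 19.0)
c = 27020 / 12745.2 = 2.12 J/(g·°C)

c = 2.12 J/(g·°C)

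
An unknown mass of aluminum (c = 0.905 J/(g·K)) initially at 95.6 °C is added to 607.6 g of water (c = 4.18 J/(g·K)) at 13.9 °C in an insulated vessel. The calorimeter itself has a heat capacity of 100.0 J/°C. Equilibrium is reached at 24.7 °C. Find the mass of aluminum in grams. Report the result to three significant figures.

q_gained = (607.6 × 4.18 + 100.0) × (24.7 − 13.9) = 28510 J
q_lost = m × 0.905 × (95.6 − 24.7) = 64.1645 m
m = 28510 / 64.1645 = 444 g

m = 444 g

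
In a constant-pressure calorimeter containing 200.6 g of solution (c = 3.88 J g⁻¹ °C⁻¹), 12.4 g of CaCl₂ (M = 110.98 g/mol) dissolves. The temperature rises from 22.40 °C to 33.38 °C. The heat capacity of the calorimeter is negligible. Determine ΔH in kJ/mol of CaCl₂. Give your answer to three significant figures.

ΔH = -76.5 kJ/mol

|ΔT| = |33.38 − 22.40| = 10.98 °C
|q_surr| = (200.6 × 3.88) × 10.98 = 778.328 × 10.98 = 8546 J
n(CaCl₂) = 12.4 / 110.98 = 0.1117 mol
Temperature rose, so q_rxn = −|q_surr| = -8.546 kJ
ΔH = q_rxn / n = -76.51 kJ/mol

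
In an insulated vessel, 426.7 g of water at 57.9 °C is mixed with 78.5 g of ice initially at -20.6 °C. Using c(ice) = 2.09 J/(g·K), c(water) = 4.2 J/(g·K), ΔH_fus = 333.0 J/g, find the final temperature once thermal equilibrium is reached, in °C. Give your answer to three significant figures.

T_f = 35.0 °C

Heat to bring ice to 0 °C and melt it: q₁ = 78.5×2.09×20.6 + 78.5×333.0 = 29520 J
Heat the water can supply cooling to 0 °C: 426.7×4.2×57.9 = 103765 J > q₁, so all ice melts.
Energy balance: 426.7×4.2×(57.9 − T) = 29520 + 78.5×4.2×(T − 0)
1792.14(57.9 − T) = 29520 + 329.7 T
103765 − 29520 = 2121.84 T
T = 74245 / 2121.84 = 34.99 °C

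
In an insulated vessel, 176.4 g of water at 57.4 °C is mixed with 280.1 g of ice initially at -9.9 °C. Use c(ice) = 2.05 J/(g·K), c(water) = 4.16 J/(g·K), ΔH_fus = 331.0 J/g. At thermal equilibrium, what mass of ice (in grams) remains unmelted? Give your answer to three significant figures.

m_ice remaining = 170 g

Heat to warm all ice to 0 °C: 280.1×2.05×9.9 = 5684.6 J
Heat released by water cooling to 0 °C: 176.4×4.16×57.4 = 42121 J
42121 J < 5684.6 + 280.1×331.0 = 98397.7 J, so not all ice melts; final T = 0 °C.
Heat left for melting: 42121 − 5684.6 = 36436.4 J
Mass melted = 36436.4 / 331.0 = 110.1 g
Ice remaining = 280.1 − 110.1 = 170.0 g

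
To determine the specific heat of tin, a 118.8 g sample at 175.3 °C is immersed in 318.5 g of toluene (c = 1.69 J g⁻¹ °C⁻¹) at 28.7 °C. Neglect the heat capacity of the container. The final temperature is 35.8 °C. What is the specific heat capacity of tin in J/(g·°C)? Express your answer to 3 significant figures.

q_gained = (318.5 × 1.69) × (35.8 − 28.7) = 3822 J
q_lost = 118.8 × c × (175.3 − 35.8) = 16572.6 c
Set equal: c = 3822 / 16572.6 = 0.231 J/(g·°C)

c = 0.231 J/(g·°C)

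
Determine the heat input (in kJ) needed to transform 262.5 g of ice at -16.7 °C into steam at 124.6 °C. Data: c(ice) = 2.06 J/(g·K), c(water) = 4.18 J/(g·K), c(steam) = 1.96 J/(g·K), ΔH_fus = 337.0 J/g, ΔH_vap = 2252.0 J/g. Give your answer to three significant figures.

q1 (heat ice -16.7→0.0 °C): 262.5 × 2.06 × 16.7 = 9031 J
q2 (melt at 0 °C): 262.5 × 337.0 = 88463 J
q3 (heat water 0.0→100.0 °C): 262.5 × 4.18 × 100.0 = 109725 J
q4 (vaporize at 100 °C): 262.5 × 2252.0 = 591150 J
q5 (heat steam 100.0→124.6 °C): 262.5 × 1.96 × 24.6 = 12657 J
Total: 9031 + 88463 + 109725 + 591150 + 12657 = 811026 J = 811 kJ

q = 811 kJ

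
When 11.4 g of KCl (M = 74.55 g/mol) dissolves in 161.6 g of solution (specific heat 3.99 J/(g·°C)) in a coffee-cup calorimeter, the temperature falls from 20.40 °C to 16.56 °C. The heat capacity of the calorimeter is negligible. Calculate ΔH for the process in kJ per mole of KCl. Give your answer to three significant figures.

ΔH = 16.2 kJ/mol

|ΔT| = |16.56 − 20.40| = 3.84 °C
|q_surr| = (161.6 × 3.99) × 3.84 = 644.784 × 3.84 = 2476 J
n(KCl) = 11.4 / 74.55 = 0.1529 mol
Temperature fell, so q_rxn = +|q_surr| = 2.476 kJ
ΔH = q_rxn / n = 16.19 kJ/mol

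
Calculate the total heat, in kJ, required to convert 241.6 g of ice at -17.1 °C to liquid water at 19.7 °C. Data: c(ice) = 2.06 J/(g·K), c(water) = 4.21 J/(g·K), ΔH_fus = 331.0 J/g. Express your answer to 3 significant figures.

q = 109 kJ

q1 (heat ice -17.1→0.0 °C): 241.6 × 2.06 × 17.1 = 8511 J
q2 (melt at 0 °C): 241.6 × 331.0 = 79970 J
q3 (heat water 0.0→19.7 °C): 241.6 × 4.21 × 19.7 = 20038 J
Total: 8511 + 79970 + 20038 = 108519 J = 109 kJ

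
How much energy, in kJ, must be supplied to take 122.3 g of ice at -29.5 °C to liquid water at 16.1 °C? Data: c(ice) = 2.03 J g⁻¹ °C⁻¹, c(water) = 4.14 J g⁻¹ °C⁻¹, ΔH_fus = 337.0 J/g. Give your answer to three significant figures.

q = 56.7 kJ

q1 (heat ice -29.5→0.0 °C): 122.3 × 2.03 × 29.5 = 7324 J
q2 (melt at 0 °C): 122.3 × 337.0 = 41215 J
q3 (heat water 0.0→16.1 °C): 122.3 × 4.14 × 16.1 = 8152 J
Total: 7324 + 41215 + 8152 = 56691 J = 56.7 kJ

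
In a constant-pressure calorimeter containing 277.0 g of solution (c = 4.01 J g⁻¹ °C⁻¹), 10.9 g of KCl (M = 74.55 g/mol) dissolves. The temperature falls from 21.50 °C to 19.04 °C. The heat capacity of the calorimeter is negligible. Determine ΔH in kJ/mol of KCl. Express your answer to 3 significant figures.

ΔH = 18.7 kJ/mol

|ΔT| = |19.04 − 21.50| = 2.46 °C
|q_surr| = (277.0 × 4.01) × 2.46 = 1110.77 × 2.46 = 2732 J
n(KCl) = 10.9 / 74.55 = 0.1462 mol
Temperature fell, so q_rxn = +|q_surr| = 2.732 kJ
ΔH = q_rxn / n = 18.69 kJ/mol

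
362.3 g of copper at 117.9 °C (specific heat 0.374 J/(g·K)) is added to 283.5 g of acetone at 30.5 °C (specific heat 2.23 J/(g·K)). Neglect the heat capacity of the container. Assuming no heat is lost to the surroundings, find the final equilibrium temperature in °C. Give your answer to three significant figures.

Heat lost by copper = heat gained by acetone.
(362.3)(0.374)(117.9 − T) = (283.5)(2.23)(T − 30.5)
135.5002 (117.9 − T) = 632.205 (T − 30.5)
15975 − 135.5002 T = 632.205 T − 19282
35257 = 767.7052 T
T = 45.93 °C

T_f = 45.9 °C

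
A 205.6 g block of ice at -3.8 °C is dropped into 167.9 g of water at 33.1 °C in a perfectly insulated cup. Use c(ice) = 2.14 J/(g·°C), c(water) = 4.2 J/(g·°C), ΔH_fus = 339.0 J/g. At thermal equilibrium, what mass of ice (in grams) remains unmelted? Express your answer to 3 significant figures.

Heat to warm all ice to 0 °C: 205.6×2.14×3.8 = 1671.9 J
Heat released by water cooling to 0 °C: 167.9×4.2×33.1 = 23341 J
23341 J < 1671.9 + 205.6×339.0 = 71370.3 J, so not all ice melts; final T = 0 °C.
Heat left for melting: 23341 − 1671.9 = 21669.1 J
Mass melted = 21669.1 / 339.0 = 63.92 g
Ice remaining = 205.6 − 63.92 = 141.68 g

m_ice remaining = 142 g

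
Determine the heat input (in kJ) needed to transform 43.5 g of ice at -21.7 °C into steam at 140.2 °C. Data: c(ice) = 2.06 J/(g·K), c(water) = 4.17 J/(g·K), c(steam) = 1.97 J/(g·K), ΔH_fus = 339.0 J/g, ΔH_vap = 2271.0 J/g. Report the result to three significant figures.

q = 137 kJ

q1 (heat ice -21.7→0.0 °C): 43.5 × 2.06 × 21.7 = 1945 J
q2 (melt at 0 °C): 43.5 × 339.0 = 14747 J
q3 (heat water 0.0→100.0 °C): 43.5 × 4.17 × 100.0 = 18140 J
q4 (vaporize at 100 °C): 43.5 × 2271.0 = 98789 J
q5 (heat steam 100.0→140.2 °C): 43.5 × 1.97 × 40.2 = 3445 J
Total: 1945 + 14747 + 18140 + 98789 + 3445 = 137066 J = 137 kJ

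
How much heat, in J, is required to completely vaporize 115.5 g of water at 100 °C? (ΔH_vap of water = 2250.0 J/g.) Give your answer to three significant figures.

q = m × ΔH_vap = 115.5 × 2250.0 = 259900 J

q = 260000 J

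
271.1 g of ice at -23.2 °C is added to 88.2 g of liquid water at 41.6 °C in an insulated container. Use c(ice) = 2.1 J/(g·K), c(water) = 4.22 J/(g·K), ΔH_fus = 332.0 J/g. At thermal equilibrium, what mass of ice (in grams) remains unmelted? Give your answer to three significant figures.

Heat to warm all ice to 0 °C: 271.1×2.1×23.2 = 13208 J
Heat released by water cooling to 0 °C: 88.2×4.22×41.6 = 15484 J
15484 J < 13208 + 271.1×332.0 = 103213.2 J, so not all ice melts; final T = 0 °C.
Heat left for melting: 15484 − 13208 = 2276 J
Mass melted = 2276 / 332.0 = 6.855 g
Ice remaining = 271.1 − 6.855 = 264.245 g

m_ice remaining = 264 g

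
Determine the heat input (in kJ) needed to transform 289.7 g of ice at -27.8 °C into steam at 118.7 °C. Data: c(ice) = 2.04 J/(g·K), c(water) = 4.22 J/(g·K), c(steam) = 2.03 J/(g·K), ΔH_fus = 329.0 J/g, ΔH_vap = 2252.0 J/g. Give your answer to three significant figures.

q1 (heat ice -27.8→0.0 °C): 289.7 × 2.04 × 27.8 = 16429 J
q2 (melt at 0 °C): 289.7 × 329.0 = 95311 J
q3 (heat water 0.0→100.0 °C): 289.7 × 4.22 × 100.0 = 122253 J
q4 (vaporize at 100 °C): 289.7 × 2252.0 = 652404 J
q5 (heat steam 100.0→118.7 °C): 289.7 × 2.03 × 18.7 = 10997 J
Total: 16429 + 95311 + 122253 + 652404 + 10997 = 897394 J = 897 kJ

q = 897 kJ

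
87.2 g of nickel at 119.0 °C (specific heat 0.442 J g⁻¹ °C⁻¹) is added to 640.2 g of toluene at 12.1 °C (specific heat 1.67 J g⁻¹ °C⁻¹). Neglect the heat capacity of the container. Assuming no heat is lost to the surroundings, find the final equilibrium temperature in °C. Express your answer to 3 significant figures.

T_f = 15.8 °C

Heat lost by nickel = heat gained by toluene.
(87.2)(0.442)(119.0 − T) = (640.2)(1.67)(T − 12.1)
38.5424 (119.0 − T) = 1069.134 (T − 12.1)
4586.5 − 38.5424 T = 1069.134 T − 12937
17523.5 = 1107.6764 T
T = 15.82 °C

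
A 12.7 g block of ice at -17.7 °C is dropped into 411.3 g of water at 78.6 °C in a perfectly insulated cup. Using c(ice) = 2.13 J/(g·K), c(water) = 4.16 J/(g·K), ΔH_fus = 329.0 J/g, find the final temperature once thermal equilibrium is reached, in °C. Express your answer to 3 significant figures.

Heat to bring ice to 0 °C and melt it: q₁ = 12.7×2.13×17.7 + 12.7×329.0 = 4657.1 J
Heat the water can supply cooling to 0 °C: 411.3×4.16×78.6 = 134485 J > q₁, so all ice melts.
Energy balance: 411.3×4.16×(78.6 − T) = 4657.1 + 12.7×4.16×(T − 0)
1711.008(78.6 − T) = 4657.1 + 52.832 T
134485 − 4657.1 = 1763.840 T
T = 129827.9 / 1763.840 = 73.61 °C

T_f = 73.6 °C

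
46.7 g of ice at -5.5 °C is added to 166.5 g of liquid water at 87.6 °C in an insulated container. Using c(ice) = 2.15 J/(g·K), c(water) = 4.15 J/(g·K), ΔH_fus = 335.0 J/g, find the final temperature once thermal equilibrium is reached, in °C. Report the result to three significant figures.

T_f = 50.1 °C

Heat to bring ice to 0 °C and melt it: q₁ = 46.7×2.15×5.5 + 46.7×335.0 = 16197 J
Heat the water can supply cooling to 0 °C: 166.5×4.15×87.6 = 60529.4 J > q₁, so all ice melts.
Energy balance: 166.5×4.15×(87.6 − T) = 16197 + 46.7×4.15×(T − 0)
690.975(87.6 − T) = 16197 + 193.805 T
60529.4 − 16197 = 884.780 T
T = 44332.4 / 884.780 = 50.11 °C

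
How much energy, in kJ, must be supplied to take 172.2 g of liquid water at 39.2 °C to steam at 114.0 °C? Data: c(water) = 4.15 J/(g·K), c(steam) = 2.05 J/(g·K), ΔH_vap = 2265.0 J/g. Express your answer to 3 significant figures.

q1 (heat water 39.2→100.0 °C): 172.2 × 4.15 × 60.8 = 43450 J
q2 (vaporize at 100 °C): 172.2 × 2265.0 = 390033 J
q3 (heat steam 100.0→114.0 °C): 172.2 × 2.05 × 14.0 = 4942 J
Total: 43450 + 390033 + 4942 = 438425 J = 438 kJ

q = 438 kJ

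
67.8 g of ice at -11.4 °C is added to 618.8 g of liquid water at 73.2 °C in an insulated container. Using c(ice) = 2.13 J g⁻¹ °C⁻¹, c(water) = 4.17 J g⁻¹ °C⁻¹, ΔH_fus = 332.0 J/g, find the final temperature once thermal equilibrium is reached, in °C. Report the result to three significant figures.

T_f = 57.5 °C

Heat to bring ice to 0 °C and melt it: q₁ = 67.8×2.13×11.4 + 67.8×332.0 = 24156 J
Heat the water can supply cooling to 0 °C: 618.8×4.17×73.2 = 188885 J > q₁, so all ice melts.
Energy balance: 618.8×4.17×(73.2 − T) = 24156 + 67.8×4.17×(T − 0)
2580.396(73.2 − T) = 24156 + 282.726 T
188885 − 24156 = 2863.122 T
T = 164729 / 2863.122 = 57.53 °C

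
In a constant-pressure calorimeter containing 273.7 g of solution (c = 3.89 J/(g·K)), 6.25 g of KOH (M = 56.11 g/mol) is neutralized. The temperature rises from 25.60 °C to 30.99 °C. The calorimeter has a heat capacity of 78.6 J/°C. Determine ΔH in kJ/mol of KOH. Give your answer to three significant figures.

ΔH = -55.3 kJ/mol

|ΔT| = |30.99 − 25.60| = 5.39 °C
|q_surr| = (273.7 × 3.89 + 78.6) × 5.39 = 1143.293 × 5.39 = 6162 J
n(KOH) = 6.25 / 56.11 = 0.1114 mol
Temperature rose, so q_rxn = −|q_surr| = -6.162 kJ
ΔH = q_rxn / n = -55.31 kJ/mol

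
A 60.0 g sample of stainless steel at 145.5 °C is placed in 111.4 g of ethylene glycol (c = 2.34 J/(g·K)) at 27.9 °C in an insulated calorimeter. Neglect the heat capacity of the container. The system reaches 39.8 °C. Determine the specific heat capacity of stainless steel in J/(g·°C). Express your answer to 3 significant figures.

q_gained = (111.4 × 2.34) × (39.8 − 27.9) = 3102 J
q_lost = 60.0 × c × (145.5 − 39.8) = 6342 c
Set equal: c = 3102 / 6342 = 0.489 J/(g·°C)

c = 0.489 J/(g·°C)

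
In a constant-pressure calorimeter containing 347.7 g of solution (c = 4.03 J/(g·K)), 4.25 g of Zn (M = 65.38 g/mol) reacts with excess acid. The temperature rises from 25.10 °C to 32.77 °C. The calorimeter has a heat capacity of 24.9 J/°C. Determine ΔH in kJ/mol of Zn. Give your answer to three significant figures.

ΔH = -168 kJ/mol

|ΔT| = |32.77 − 25.10| = 7.67 °C
|q_surr| = (347.7 × 4.03 + 24.9) × 7.67 = 1426.131 × 7.67 = 10940 J
n(Zn) = 4.25 / 65.38 = 0.06500 mol
Temperature rose, so q_rxn = −|q_surr| = -10.94 kJ
ΔH = q_rxn / n = -168.3 kJ/mol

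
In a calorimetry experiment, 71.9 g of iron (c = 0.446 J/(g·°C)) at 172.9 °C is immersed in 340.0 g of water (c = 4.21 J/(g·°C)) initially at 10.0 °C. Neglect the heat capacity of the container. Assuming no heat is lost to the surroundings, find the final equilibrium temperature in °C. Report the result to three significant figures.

Heat lost by iron = heat gained by water.
(71.9)(0.446)(172.9 − T) = (340.0)(4.21)(T − 10.0)
32.0674 (172.9 − T) = 1431.4 (T − 10.0)
5544.5 − 32.0674 T = 1431.4 T − 14314
19858.5 = 1463.4674 T
T = 13.57 °C

T_f = 13.6 °C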